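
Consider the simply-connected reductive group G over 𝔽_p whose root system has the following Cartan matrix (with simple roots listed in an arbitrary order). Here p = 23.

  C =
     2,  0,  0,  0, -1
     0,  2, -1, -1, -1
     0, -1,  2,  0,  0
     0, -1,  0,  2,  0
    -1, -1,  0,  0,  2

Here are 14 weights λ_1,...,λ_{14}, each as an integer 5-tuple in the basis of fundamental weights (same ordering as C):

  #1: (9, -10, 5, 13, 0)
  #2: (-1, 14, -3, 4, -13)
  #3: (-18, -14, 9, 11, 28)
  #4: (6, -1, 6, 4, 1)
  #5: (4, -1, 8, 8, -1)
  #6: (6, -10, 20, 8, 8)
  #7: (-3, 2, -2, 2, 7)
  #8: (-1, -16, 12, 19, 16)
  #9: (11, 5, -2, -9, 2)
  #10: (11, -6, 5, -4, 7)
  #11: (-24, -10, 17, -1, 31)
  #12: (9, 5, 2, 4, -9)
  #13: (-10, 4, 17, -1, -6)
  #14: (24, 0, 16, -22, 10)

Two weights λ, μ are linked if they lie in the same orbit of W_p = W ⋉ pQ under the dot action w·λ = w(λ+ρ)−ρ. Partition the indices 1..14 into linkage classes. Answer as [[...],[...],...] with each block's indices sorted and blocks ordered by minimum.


Cartan matrix: type D_5 (|W|=1920); un-permuting the 5 rows.

Folding the 14 weights λ_j+ρ into Ā_23 (reps in the given 5-coord order):

  λ_1 → (2, 2, 1, 3, 6);  λ_2 → (12, 1, 2, 5, 0);  λ_3 → (2, 2, 1, 3, 6);  λ_4 → (7, 0, 7, 5, 2);  λ_5 → (5, 0, 9, 9, 0);  λ_6 → (7, 0, 7, 5, 2);  λ_7 → (2, 2, 1, 3, 6);  λ_8 → (12, 1, 2, 5, 0);  λ_9 → (12, 1, 2, 5, 0);  λ_10 → (12, 1, 2, 5, 0);  λ_11 → (5, 0, 9, 9, 0);  λ_12 → (2, 2, 1, 3, 6);  λ_13 → (5, 0, 9, 9, 0);  λ_14 → (2, 2, 1, 3, 6)

4 distinct reps among the 14 weights ⇒ 4 W_23-linkage classes:

[[1, 3, 7, 12, 14], [2, 8, 9, 10], [4, 6], [5, 11, 13]]


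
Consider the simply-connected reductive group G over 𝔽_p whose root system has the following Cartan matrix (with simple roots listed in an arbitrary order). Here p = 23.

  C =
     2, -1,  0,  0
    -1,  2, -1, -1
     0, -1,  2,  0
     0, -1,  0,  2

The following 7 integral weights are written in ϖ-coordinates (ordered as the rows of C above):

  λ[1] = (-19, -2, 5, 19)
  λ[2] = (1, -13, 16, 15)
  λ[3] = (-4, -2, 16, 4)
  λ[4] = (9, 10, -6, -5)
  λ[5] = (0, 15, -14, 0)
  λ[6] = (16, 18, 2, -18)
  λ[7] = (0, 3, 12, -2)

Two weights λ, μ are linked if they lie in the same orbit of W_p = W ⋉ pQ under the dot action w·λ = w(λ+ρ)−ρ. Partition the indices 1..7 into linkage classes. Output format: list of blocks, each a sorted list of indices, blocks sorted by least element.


Root system D_4: the 4×4 matrix C matches after relabeling.

W_23-reps of the 7 weights in Ā_23 (same 4-coord order as C):

    1: (1, 3, 13, 1)
    2: (10, 2, 5, 4)
    3: (1, 3, 13, 1)
    4: (10, 2, 5, 4)
    5: (1, 3, 13, 1)
    6: (1, 3, 13, 1)
    7: (1, 3, 13, 1)

The 7 indices split into 2 linkage classes (same alcove rep ⇔ same W_23-dot-orbit):

[[1, 3, 5, 6, 7], [2, 4]]


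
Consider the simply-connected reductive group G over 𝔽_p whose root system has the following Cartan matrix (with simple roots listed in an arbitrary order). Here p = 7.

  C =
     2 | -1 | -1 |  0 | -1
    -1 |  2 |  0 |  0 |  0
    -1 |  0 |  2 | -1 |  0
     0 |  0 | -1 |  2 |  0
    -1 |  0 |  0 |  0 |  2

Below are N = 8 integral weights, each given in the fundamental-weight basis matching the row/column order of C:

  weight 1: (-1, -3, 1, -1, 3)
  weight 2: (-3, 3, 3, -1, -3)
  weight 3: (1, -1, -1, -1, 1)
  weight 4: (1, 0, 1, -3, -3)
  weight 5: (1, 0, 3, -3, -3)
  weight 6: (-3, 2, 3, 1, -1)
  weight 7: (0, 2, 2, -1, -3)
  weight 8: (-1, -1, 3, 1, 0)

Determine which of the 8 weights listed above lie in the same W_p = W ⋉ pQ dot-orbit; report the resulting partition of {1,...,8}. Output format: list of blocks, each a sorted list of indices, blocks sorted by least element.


C ↔ D_5 under row/col permutation; |W(D_5)| = 1920.

W_7-reps of the 8 weights in Ā_7 (same 5-coord order as C):

  1: (2, 0, 0, 0, 2);  2: (2, 0, 0, 0, 2);  3: (2, 0, 0, 0, 2);  4: (0, 1, 0, 2, 2);  5: (0, 1, 0, 2, 2);  6: (0, 1, 0, 2, 2);  7: (1, 2, 0, 0, 1);  8: (0, 0, 0, 2, 1)

Linkage partition of the 8 weights (4 classes, p=7):

[[1, 2, 3], [4, 5, 6], [7], [8]]


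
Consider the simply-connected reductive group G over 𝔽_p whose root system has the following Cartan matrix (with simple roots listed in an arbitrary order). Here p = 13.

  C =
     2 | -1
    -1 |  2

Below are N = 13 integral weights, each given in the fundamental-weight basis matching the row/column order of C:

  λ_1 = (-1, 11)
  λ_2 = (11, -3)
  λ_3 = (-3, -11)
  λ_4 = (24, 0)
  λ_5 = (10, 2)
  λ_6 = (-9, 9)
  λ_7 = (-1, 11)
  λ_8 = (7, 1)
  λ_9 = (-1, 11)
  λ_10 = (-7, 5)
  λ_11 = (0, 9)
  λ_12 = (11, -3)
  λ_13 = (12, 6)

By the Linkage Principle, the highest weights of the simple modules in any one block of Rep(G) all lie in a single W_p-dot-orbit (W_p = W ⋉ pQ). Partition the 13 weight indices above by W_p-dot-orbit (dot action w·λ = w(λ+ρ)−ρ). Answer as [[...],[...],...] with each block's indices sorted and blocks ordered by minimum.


C ↔ A_2 under row/col permutation; |W(A_2)| = 6.

Alcove-folded reps (p=13, 13 weights, presented ϖ-order):

  [1] (0, 12)
  [2] (10, 2)
  [3] (10, 2)
  [4] (0, 12)
  [5] (10, 2)
  [6] (8, 2)
  [7] (0, 12)
  [8] (8, 2)
  [9] (0, 12)
  [10] (6, 0)
  [11] (1, 10)
  [12] (10, 2)
  [13] (6, 0)

Partition of {1..13} into 5 W_13-dot-orbits:

[[1, 4, 7, 9], [2, 3, 5, 12], [6, 8], [10, 13], [11]]


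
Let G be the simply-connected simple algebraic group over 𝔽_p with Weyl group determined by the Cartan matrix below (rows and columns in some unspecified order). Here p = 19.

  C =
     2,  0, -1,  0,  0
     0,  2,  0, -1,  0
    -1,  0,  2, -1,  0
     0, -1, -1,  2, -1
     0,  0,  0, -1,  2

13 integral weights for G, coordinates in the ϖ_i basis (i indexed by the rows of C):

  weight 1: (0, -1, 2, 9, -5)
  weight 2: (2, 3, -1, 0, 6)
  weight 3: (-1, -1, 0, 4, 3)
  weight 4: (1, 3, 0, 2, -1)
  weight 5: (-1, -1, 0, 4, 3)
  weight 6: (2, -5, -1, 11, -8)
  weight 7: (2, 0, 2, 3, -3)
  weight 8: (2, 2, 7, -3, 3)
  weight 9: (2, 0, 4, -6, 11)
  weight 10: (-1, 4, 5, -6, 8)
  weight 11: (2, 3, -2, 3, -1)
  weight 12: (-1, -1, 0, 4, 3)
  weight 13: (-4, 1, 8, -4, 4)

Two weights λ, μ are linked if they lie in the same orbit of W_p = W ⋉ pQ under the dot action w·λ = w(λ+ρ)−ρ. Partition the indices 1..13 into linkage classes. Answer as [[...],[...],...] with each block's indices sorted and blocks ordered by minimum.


C ↔ D_5 under row/col permutation; |W(D_5)| = 1920.

Alcove-folded reps (p=19, 13 weights, presented ϖ-order):

  λ_1+ρ ↦ (0, 0, 1, 5, 4);  λ_2+ρ ↦ (3, 4, 0, 1, 7);  λ_3+ρ ↦ (0, 0, 1, 5, 4);  λ_4+ρ ↦ (2, 4, 1, 3, 0);  λ_5+ρ ↦ (0, 0, 1, 5, 4);  λ_6+ρ ↦ (3, 4, 0, 1, 7);  λ_7+ρ ↦ (3, 1, 3, 2, 2);  λ_8+ρ ↦ (3, 1, 3, 2, 2);  λ_9+ρ ↦ (3, 4, 0, 1, 7);  λ_10+ρ ↦ (0, 0, 1, 5, 4);  λ_11+ρ ↦ (2, 4, 1, 3, 0);  λ_12+ρ ↦ (0, 0, 1, 5, 4);  λ_13+ρ ↦ (3, 1, 3, 2, 2)

Grouping the 13 weights by Ā_19-representative: 4 linkage classes.

[[1, 3, 5, 10, 12], [2, 6, 9], [4, 11], [7, 8, 13]]


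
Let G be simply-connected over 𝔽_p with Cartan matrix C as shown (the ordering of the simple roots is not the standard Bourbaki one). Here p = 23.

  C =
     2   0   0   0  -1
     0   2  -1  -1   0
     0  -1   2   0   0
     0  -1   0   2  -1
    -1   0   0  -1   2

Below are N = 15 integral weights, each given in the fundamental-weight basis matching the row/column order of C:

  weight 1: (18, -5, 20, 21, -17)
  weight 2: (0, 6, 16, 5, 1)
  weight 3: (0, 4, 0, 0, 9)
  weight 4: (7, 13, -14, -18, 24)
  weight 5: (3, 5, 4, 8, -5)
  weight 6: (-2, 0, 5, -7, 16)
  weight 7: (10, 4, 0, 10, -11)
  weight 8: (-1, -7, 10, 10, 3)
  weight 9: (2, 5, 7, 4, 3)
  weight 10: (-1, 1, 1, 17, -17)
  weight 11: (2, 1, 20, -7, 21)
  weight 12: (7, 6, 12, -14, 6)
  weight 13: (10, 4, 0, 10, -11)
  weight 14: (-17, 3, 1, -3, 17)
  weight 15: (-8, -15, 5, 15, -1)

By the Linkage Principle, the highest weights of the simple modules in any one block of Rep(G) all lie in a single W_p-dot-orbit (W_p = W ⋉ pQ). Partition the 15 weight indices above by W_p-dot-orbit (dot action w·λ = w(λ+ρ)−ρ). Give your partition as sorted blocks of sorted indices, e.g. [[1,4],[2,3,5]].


Root system A_5: the 5×5 matrix C matches after relabeling.

Ā_23 reps of the 15 weights (A_5, coords as presented):

  [1] (16, 2, 2, 2, 0) · [2] (2, 6, 7, 1, 6) · [3] (1, 5, 1, 1, 10) · [4] (2, 6, 7, 1, 6) · [5] (0, 6, 5, 5, 4) · [6] (1, 5, 1, 1, 10) · [7] (1, 5, 1, 1, 10) · [8] (0, 6, 5, 5, 4) · [9] (0, 6, 5, 5, 4) · [10] (16, 2, 2, 2, 0) · [11] (16, 2, 2, 2, 0) · [12] (2, 6, 7, 1, 6) · [13] (1, 5, 1, 1, 10) · [14] (16, 2, 2, 2, 0) · [15] (0, 1, 8, 5, 2)

The 15 indices split into 5 linkage classes (same alcove rep ⇔ same W_23-dot-orbit):

[[1, 10, 11, 14], [2, 4, 12], [3, 6, 7, 13], [5, 8, 9], [15]]


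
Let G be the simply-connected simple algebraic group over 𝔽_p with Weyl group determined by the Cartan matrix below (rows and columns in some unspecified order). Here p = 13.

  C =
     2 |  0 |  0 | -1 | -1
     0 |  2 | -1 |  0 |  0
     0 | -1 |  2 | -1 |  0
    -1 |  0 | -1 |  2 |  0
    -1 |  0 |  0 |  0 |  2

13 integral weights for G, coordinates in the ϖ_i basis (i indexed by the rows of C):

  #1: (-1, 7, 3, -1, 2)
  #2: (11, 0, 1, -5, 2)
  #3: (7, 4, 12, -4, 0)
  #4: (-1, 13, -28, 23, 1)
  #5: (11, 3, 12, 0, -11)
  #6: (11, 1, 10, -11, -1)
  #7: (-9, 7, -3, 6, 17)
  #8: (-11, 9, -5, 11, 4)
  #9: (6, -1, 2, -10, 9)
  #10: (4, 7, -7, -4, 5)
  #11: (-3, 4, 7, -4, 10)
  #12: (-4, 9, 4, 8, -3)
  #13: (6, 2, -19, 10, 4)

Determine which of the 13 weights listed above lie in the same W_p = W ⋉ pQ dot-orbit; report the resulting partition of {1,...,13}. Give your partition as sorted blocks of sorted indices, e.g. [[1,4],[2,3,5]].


Cartan matrix: type A_5 (|W|=720); un-permuting the 5 rows.

Ā_13 reps of the 13 weights (A_5, coords as presented):

    [1] (0, 6, 4, 0, 1)
    [2] (8, 1, 0, 2, 1)
    [3] (3, 1, 2, 2, 0)
    [4] (0, 0, 1, 10, 2)
    [5] (0, 6, 4, 0, 1)
    [6] (0, 0, 1, 10, 2)
    [7] (3, 1, 2, 2, 0)
    [8] (3, 1, 2, 2, 0)
    [9] (2, 2, 0, 1, 4)
    [10] (4, 1, 2, 2, 2)
    [11] (3, 1, 2, 2, 0)
    [12] (4, 1, 2, 2, 2)
    [13] (3, 1, 2, 2, 0)

Partition of {1..13} into 6 W_13-dot-orbits:

[[1, 5], [2], [3, 7, 8, 11, 13], [4, 6], [9], [10, 12]]


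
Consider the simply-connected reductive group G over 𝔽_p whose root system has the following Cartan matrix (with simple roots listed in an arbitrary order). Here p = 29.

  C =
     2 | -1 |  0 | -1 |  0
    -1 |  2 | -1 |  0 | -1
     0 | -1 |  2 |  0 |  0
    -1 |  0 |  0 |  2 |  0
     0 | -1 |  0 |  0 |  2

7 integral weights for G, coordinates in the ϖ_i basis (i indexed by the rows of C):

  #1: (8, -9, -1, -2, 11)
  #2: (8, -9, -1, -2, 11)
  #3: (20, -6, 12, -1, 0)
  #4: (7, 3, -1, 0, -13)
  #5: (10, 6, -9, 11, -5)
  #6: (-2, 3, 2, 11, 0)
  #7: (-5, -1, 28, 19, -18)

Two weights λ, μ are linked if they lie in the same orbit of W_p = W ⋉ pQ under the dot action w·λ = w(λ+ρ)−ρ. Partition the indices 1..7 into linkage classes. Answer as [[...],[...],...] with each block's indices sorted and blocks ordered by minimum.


D_5 Cartan matrix, 5 simple roots permuted; ρ=(1,1,1,1,1).

Each λ_j+ρ reduced to Ā_29; 5-tuples below use C's row order:

    1: (0, 0, 8, 1, 4)
    2: (0, 0, 8, 1, 4)
    3: (0, 0, 8, 1, 4)
    4: (0, 0, 8, 1, 4)
    5: (1, 3, 3, 11, 1)
    6: (1, 3, 3, 11, 1)
    7: (0, 0, 8, 1, 4)

These 7 weights hit 2 W_29-dot-orbits; sizes (5, 2):

[[1, 2, 3, 4, 7], [5, 6]]


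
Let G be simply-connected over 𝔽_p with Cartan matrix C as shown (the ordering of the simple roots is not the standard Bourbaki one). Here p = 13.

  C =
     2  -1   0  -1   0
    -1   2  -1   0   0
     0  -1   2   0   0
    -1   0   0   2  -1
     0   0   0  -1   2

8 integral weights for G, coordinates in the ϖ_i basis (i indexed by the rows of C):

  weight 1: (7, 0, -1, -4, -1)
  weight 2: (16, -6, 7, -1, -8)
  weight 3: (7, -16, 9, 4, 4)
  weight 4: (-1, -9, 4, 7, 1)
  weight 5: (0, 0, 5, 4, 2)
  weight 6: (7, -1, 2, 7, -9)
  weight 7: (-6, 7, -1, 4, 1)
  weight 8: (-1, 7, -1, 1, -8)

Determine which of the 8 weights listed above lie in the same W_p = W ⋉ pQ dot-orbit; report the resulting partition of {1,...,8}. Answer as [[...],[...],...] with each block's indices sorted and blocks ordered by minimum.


A_5 Cartan matrix, 5 simple roots permuted; ρ=(1,1,1,1,1).

λ_j+ρ reflected into Ā_13 (⟨·,θ^∨⟩≤13); 5-tuples as given:

  [1] (5, 1, 0, 0, 3)
  [2] (5, 1, 0, 0, 3)
  [3] (5, 3, 0, 0, 2)
  [4] (5, 3, 0, 0, 2)
  [5] (1, 1, 3, 5, 0)
  [6] (5, 3, 0, 0, 2)
  [7] (5, 3, 0, 0, 2)
  [8] (5, 3, 0, 0, 2)

Partition of {1..8} into 3 W_13-dot-orbits:

[[1, 2], [3, 4, 6, 7, 8], [5]]


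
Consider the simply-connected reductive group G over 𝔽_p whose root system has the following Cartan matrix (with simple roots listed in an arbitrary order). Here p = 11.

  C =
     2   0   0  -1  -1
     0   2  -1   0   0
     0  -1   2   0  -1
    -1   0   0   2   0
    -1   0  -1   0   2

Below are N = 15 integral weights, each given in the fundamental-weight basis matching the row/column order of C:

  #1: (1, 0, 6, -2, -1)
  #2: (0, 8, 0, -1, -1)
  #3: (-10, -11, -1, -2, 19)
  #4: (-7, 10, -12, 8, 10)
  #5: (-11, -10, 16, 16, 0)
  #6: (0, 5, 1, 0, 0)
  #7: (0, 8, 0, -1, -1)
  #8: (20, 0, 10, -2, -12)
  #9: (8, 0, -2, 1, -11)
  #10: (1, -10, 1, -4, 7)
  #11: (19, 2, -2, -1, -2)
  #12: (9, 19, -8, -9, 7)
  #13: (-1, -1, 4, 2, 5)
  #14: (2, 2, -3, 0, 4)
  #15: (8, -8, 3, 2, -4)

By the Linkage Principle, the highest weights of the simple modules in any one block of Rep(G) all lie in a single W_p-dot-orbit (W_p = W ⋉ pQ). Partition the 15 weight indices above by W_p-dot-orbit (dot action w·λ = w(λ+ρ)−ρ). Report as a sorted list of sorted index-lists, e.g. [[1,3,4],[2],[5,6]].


Cartan matrix: type A_5 (|W|=720); un-permuting the 5 rows.

Ā_11 reps of the 15 weights (A_5, coords as presented):

  λ_1 → (1, 1, 7, 1, 0)
  λ_2 → (1, 9, 1, 0, 0)
  λ_3 → (1, 9, 1, 0, 0)
  λ_4 → (0, 3, 2, 0, 6)
  λ_5 → (3, 1, 2, 1, 3)
  λ_6 → (1, 6, 2, 1, 1)
  λ_7 → (1, 9, 1, 0, 0)
  λ_8 → (1, 9, 1, 0, 0)
  λ_9 → (1, 9, 1, 0, 0)
  λ_10 → (1, 1, 7, 1, 0)
  λ_11 → (1, 1, 7, 1, 0)
  λ_12 → (1, 1, 7, 1, 0)
  λ_13 → (0, 3, 2, 0, 6)
  λ_14 → (3, 1, 2, 1, 3)
  λ_15 → (3, 1, 2, 1, 3)

Partition of {1..15} into 5 W_11-dot-orbits:

[[1, 10, 11, 12], [2, 3, 7, 8, 9], [4, 13], [5, 14, 15], [6]]


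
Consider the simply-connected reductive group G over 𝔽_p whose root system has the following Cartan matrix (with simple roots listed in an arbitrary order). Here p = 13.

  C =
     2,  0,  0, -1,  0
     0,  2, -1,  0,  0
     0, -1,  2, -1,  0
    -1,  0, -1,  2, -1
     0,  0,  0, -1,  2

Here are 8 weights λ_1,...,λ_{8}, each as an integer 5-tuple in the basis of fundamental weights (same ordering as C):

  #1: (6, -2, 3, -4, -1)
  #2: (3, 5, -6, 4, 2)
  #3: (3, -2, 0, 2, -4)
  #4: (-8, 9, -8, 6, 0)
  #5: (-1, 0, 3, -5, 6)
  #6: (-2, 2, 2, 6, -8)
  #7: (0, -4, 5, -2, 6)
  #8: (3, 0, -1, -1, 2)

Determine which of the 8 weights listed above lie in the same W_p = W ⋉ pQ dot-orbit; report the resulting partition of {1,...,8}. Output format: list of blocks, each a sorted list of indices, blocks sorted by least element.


D_5 Cartan matrix, 5 simple roots permuted; ρ=(1,1,1,1,1).

Alcove-folded reps (p=13, 8 weights, presented ϖ-order):

  1: (4, 1, 0, 0, 3)
  2: (4, 1, 0, 0, 3)
  3: (4, 1, 0, 0, 3)
  4: (0, 3, 0, 1, 6)
  5: (4, 1, 0, 0, 3)
  6: (0, 3, 0, 1, 6)
  7: (0, 3, 0, 1, 6)
  8: (4, 1, 0, 0, 3)

Linkage partition of the 8 weights (2 classes, p=13):

[[1, 2, 3, 5, 8], [4, 6, 7]]


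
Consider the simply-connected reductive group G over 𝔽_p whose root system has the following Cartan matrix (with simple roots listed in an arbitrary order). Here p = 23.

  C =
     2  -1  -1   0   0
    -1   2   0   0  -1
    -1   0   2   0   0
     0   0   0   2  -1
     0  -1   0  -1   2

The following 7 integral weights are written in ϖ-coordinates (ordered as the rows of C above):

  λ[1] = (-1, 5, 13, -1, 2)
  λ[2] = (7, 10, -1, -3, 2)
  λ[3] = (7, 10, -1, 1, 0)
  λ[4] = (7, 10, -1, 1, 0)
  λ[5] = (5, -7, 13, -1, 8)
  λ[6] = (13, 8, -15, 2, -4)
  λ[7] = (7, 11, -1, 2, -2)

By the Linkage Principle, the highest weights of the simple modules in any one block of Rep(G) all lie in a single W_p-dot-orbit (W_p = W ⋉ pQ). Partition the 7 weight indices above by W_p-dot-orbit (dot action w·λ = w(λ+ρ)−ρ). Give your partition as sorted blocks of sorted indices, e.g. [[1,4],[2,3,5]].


C ↔ A_5 under row/col permutation; |W(A_5)| = 720.

Folding the 7 weights λ_j+ρ into Ā_23 (reps in the given 5-coord order):

  λ_1+ρ ↦ (0, 6, 14, 0, 3);  λ_2+ρ ↦ (8, 11, 0, 2, 1);  λ_3+ρ ↦ (8, 11, 0, 2, 1);  λ_4+ρ ↦ (8, 11, 0, 2, 1);  λ_5+ρ ↦ (0, 6, 14, 0, 3);  λ_6+ρ ↦ (0, 6, 14, 0, 3);  λ_7+ρ ↦ (8, 11, 0, 2, 1)

Grouping the 7 weights by Ā_23-representative: 2 linkage classes.

[[1, 5, 6], [2, 3, 4, 7]]


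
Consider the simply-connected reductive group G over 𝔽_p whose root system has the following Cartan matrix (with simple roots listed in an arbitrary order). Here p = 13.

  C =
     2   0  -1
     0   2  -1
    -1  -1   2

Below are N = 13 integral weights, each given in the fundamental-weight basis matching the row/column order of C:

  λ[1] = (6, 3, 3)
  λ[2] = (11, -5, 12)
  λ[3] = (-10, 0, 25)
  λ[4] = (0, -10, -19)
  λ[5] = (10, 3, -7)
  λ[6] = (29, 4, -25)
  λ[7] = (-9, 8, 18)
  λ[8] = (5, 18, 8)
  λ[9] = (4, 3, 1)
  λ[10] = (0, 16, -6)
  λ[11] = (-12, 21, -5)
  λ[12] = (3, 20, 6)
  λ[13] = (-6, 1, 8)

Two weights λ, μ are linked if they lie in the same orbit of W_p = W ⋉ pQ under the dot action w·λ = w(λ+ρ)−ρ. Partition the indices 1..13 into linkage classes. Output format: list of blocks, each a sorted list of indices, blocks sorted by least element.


C ↔ A_3 under row/col permutation; |W(A_3)| = 24.

Alcove-folded reps (p=13, 13 weights, presented ϖ-order):

    λ_1+ρ ↦ (5, 2, 4)
    λ_2+ρ ↦ (0, 8, 1)
    λ_3+ρ ↦ (0, 8, 1)
    λ_4+ρ ↦ (0, 8, 1)
    λ_5+ρ ↦ (5, 2, 4)
    λ_6+ρ ↦ (5, 4, 2)
    λ_7+ρ ↦ (5, 4, 2)
    λ_8+ρ ↦ (5, 4, 2)
    λ_9+ρ ↦ (5, 4, 2)
    λ_10+ρ ↦ (0, 8, 1)
    λ_11+ρ ↦ (5, 2, 4)
    λ_12+ρ ↦ (5, 4, 2)
    λ_13+ρ ↦ (5, 2, 4)

Grouping the 13 weights by Ā_13-representative: 3 linkage classes.

[[1, 5, 11, 13], [2, 3, 4, 10], [6, 7, 8, 9, 12]]


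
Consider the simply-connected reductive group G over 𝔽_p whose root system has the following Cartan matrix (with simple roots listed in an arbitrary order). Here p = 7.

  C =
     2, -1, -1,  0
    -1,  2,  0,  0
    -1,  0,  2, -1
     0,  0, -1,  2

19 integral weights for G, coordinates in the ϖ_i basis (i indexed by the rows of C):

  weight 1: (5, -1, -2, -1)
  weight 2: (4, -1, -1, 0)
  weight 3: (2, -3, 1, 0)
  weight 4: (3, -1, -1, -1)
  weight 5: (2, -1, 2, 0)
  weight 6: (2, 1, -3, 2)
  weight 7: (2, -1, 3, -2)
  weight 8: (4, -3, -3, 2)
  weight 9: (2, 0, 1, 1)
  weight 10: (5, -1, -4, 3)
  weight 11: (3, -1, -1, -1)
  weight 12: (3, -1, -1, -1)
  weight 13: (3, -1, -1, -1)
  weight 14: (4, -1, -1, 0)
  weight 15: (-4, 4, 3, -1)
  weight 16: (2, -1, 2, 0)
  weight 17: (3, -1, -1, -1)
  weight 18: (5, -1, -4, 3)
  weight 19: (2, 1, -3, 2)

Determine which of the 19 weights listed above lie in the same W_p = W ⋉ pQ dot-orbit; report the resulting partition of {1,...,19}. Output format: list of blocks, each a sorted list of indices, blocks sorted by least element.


Dynkin diagram of C (from the 6 off-diagonal −1 entries): A_4.

W_7-reps of the 19 weights in Ā_7 (same 4-coord order as C):

    λ_1 → (5, 0, 0, 1)
    λ_2 → (5, 0, 0, 1)
    λ_3 → (1, 2, 2, 1)
    λ_4 → (4, 0, 0, 0)
    λ_5 → (3, 0, 3, 1)
    λ_6 → (1, 2, 2, 1)
    λ_7 → (3, 0, 3, 1)
    λ_8 → (1, 2, 2, 1)
    λ_9 → (3, 0, 2, 1)
    λ_10 → (3, 0, 3, 1)
    λ_11 → (4, 0, 0, 0)
    λ_12 → (4, 0, 0, 0)
    λ_13 → (4, 0, 0, 0)
    λ_14 → (5, 0, 0, 1)
    λ_15 → (3, 2, 1, 0)
    λ_16 → (3, 0, 3, 1)
    λ_17 → (4, 0, 0, 0)
    λ_18 → (3, 0, 3, 1)
    λ_19 → (1, 2, 2, 1)

These 19 weights hit 6 W_7-dot-orbits; sizes (3, 4, 5, 5, 1, 1):

[[1, 2, 14], [3, 6, 8, 19], [4, 11, 12, 13, 17], [5, 7, 10, 16, 18], [9], [15]]


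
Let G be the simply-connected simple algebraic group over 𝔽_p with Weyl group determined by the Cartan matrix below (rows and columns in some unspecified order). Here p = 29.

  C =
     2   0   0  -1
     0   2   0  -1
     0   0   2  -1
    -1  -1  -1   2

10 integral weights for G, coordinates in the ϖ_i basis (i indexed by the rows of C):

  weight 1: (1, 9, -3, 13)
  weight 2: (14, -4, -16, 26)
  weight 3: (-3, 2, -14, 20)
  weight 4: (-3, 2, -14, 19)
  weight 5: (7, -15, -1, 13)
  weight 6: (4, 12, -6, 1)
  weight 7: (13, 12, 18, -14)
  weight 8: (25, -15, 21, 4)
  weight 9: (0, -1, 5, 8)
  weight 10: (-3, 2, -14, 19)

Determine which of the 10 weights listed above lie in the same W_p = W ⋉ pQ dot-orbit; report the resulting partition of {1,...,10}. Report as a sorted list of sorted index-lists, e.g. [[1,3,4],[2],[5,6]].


D_4 Cartan matrix, 4 simple roots permuted; ρ=(1,1,1,1).

λ_j+ρ reflected into Ā_29 (⟨·,θ^∨⟩≤29); 4-tuples as given:

  λ_1+ρ ↦ (2, 10, 2, 3);  λ_2+ρ ↦ (2, 10, 2, 3);  λ_3+ρ ↦ (2, 3, 13, 5);  λ_4+ρ ↦ (2, 3, 13, 5);  λ_5+ρ ↦ (8, 14, 0, 0);  λ_6+ρ ↦ (2, 10, 2, 3);  λ_7+ρ ↦ (1, 0, 6, 9);  λ_8+ρ ↦ (2, 10, 2, 3);  λ_9+ρ ↦ (1, 0, 6, 9);  λ_10+ρ ↦ (2, 3, 13, 5)

4 distinct reps among the 10 weights ⇒ 4 W_29-linkage classes:

[[1, 2, 6, 8], [3, 4, 10], [5], [7, 9]]


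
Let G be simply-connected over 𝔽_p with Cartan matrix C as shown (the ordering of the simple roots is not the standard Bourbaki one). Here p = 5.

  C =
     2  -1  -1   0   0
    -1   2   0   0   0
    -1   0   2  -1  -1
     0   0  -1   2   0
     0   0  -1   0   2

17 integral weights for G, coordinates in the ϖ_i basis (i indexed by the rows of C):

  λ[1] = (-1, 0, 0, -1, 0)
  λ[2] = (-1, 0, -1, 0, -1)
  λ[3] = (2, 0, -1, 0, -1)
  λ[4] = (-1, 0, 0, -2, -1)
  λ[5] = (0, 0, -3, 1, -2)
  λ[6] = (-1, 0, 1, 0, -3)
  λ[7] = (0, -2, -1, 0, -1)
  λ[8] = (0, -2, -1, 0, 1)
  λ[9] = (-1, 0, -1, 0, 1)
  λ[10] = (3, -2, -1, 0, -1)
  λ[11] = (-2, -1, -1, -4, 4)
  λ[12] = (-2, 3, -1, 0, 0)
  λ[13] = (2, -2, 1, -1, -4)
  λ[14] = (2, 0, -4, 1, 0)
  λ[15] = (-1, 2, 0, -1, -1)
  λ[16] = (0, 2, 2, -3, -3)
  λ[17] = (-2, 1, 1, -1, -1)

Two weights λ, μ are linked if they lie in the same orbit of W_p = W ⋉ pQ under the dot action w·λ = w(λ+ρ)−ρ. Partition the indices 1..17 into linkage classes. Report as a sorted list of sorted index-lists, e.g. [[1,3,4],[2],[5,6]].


Root system D_5: the 5×5 matrix C matches after relabeling.

W_5-reps of the 17 weights in Ā_5 (same 5-coord order as C):

  [1] (0, 1, 1, 0, 1);  [2] (0, 1, 0, 1, 0);  [3] (0, 1, 0, 1, 0);  [4] (0, 1, 0, 1, 0);  [5] (1, 0, 0, 1, 0);  [6] (0, 1, 0, 1, 2);  [7] (0, 1, 0, 1, 0);  [8] (0, 1, 0, 1, 2);  [9] (0, 1, 0, 1, 2);  [10] (0, 1, 0, 1, 0);  [11] (0, 3, 1, 0, 0);  [12] (0, 3, 1, 0, 0);  [13] (0, 1, 0, 1, 2);  [14] (0, 1, 0, 1, 2);  [15] (0, 3, 1, 0, 0);  [16] (1, 1, 1, 0, 0);  [17] (1, 1, 1, 0, 0)

Partition of {1..17} into 6 W_5-dot-orbits:

[[1], [2, 3, 4, 7, 10], [5], [6, 8, 9, 13, 14], [11, 12, 15], [16, 17]]


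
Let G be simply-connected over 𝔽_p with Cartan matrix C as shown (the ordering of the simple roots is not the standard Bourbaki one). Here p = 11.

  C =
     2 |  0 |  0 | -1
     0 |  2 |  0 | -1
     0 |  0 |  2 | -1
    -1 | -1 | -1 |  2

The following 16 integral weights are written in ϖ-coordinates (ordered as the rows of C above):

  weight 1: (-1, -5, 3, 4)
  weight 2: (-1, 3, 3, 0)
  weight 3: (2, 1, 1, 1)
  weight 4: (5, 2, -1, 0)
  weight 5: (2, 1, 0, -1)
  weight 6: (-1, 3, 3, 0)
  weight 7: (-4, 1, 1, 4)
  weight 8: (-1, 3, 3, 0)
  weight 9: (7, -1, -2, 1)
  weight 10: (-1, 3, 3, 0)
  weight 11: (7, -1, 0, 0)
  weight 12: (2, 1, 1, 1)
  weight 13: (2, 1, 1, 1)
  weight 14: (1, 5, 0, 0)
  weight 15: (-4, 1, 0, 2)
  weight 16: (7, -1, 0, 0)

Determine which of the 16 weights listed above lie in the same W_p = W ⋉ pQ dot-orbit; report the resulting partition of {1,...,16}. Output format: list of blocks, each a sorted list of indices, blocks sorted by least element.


Dynkin diagram of C (from the 6 off-diagonal −1 entries): D_4.

Alcove-folded reps (p=11, 16 weights, presented ϖ-order):

  1: (0, 4, 4, 1) · 2: (0, 4, 4, 1) · 3: (3, 2, 2, 2) · 4: (6, 3, 0, 1) · 5: (3, 2, 1, 0) · 6: (0, 4, 4, 1) · 7: (3, 2, 2, 2) · 8: (0, 4, 4, 1) · 9: (8, 0, 1, 1) · 10: (0, 4, 4, 1) · 11: (8, 0, 1, 1) · 12: (3, 2, 2, 2) · 13: (3, 2, 2, 2) · 14: (2, 6, 1, 1) · 15: (3, 2, 1, 0) · 16: (8, 0, 1, 1)

6 distinct reps among the 16 weights ⇒ 6 W_11-linkage classes:

[[1, 2, 6, 8, 10], [3, 7, 12, 13], [4], [5, 15], [9, 11, 16], [14]]


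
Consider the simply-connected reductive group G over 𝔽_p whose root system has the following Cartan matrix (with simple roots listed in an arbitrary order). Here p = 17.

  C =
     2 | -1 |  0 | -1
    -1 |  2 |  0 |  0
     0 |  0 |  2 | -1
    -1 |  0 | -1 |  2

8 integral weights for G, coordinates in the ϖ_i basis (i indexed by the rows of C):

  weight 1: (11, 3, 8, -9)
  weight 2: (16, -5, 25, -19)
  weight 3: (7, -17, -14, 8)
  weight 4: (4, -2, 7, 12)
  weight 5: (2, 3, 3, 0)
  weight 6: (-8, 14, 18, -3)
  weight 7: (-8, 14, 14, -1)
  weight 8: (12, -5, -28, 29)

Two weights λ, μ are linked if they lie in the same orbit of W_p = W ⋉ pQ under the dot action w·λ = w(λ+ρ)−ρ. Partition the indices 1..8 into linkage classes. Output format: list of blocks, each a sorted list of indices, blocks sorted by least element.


C ↔ A_4 under row/col permutation; |W(A_4)| = 120.

W_17-reps of the 8 weights in Ā_17 (same 4-coord order as C):

    1: (4, 4, 1, 8)
    2: (4, 4, 1, 8)
    3: (4, 4, 1, 8)
    4: (4, 4, 1, 8)
    5: (3, 4, 4, 1)
    6: (0, 2, 2, 7)
    7: (0, 2, 2, 7)
    8: (3, 4, 4, 1)

Grouping the 8 weights by Ā_17-representative: 3 linkage classes.

[[1, 2, 3, 4], [5, 8], [6, 7]]


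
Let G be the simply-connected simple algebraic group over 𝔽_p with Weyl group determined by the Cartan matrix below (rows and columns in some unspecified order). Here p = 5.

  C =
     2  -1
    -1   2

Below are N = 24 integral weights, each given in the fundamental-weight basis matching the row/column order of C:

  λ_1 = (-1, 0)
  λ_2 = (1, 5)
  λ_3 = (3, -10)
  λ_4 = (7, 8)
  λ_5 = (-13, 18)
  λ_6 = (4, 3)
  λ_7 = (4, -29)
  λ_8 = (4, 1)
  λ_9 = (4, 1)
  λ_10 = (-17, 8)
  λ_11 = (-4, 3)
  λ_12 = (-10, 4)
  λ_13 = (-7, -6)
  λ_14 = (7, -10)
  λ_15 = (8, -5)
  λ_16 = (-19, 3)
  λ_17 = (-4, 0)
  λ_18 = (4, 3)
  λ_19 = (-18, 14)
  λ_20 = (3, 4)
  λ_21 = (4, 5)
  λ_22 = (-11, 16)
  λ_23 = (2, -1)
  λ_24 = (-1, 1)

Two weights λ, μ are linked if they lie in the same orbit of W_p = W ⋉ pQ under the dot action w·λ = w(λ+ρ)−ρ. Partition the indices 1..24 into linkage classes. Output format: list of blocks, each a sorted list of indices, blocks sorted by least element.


Root system A_2: the 2×2 matrix C matches after relabeling.

Alcove-folded reps (p=5, 24 weights, presented ϖ-order):

  1: (0, 1)
  2: (1, 2)
  3: (1, 0)
  4: (1, 2)
  5: (1, 2)
  6: (1, 0)
  7: (3, 0)
  8: (3, 0)
  9: (3, 0)
  10: (3, 1)
  11: (3, 1)
  12: (1, 0)
  13: (0, 1)
  14: (3, 1)
  15: (1, 0)
  16: (3, 1)
  17: (1, 2)
  18: (1, 0)
  19: (0, 2)
  20: (0, 1)
  21: (0, 1)
  22: (3, 0)
  23: (3, 0)
  24: (0, 2)

Grouping the 24 weights by Ā_5-representative: 6 linkage classes.

[[1, 13, 20, 21], [2, 4, 5, 17], [3, 6, 12, 15, 18], [7, 8, 9, 22, 23], [10, 11, 14, 16], [19, 24]]


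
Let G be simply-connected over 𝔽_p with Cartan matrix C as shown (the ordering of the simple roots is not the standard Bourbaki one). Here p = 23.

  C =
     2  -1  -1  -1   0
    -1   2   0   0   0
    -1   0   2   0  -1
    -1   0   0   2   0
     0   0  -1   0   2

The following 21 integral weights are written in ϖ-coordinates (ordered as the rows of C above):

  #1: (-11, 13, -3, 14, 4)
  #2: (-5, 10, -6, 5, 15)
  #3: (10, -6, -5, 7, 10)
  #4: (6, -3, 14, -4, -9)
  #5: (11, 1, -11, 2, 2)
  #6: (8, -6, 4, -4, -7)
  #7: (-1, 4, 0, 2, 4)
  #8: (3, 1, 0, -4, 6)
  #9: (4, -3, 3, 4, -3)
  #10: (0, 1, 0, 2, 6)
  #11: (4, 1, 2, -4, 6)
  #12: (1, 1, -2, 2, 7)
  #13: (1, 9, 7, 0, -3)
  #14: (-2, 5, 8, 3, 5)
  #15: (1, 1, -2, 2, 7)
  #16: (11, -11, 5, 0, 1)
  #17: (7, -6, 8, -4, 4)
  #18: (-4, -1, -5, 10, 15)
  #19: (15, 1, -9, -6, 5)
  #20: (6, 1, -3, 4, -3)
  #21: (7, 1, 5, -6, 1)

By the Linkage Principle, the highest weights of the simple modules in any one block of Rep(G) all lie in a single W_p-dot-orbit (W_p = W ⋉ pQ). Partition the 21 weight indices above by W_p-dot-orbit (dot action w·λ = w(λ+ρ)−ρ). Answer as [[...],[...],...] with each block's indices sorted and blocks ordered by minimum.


Dynkin diagram of C (from the 8 off-diagonal −1 entries): D_5.

λ_j+ρ reflected into Ā_23 (⟨·,θ^∨⟩≤23); 5-tuples as given:

  λ_1+ρ ↦ (2, 2, 3, 3, 7)
  λ_2+ρ ↦ (2, 2, 3, 3, 7)
  λ_3+ρ ↦ (3, 2, 2, 5, 2)
  λ_4+ρ ↦ (1, 2, 1, 3, 7)
  λ_5+ρ ↦ (2, 2, 3, 3, 7)
  λ_6+ρ ↦ (0, 5, 1, 3, 5)
  λ_7+ρ ↦ (0, 5, 1, 3, 5)
  λ_8+ρ ↦ (1, 2, 1, 3, 7)
  λ_9+ρ ↦ (3, 2, 2, 5, 2)
  λ_10+ρ ↦ (1, 2, 1, 3, 7)
  λ_11+ρ ↦ (2, 2, 3, 3, 7)
  λ_12+ρ ↦ (1, 2, 1, 3, 7)
  λ_13+ρ ↦ (2, 10, 0, 1, 2)
  λ_14+ρ ↦ (0, 5, 1, 3, 5)
  λ_15+ρ ↦ (1, 2, 1, 3, 7)
  λ_16+ρ ↦ (2, 10, 0, 1, 2)
  λ_17+ρ ↦ (0, 5, 1, 3, 5)
  λ_18+ρ ↦ (3, 4, 0, 1, 9)
  λ_19+ρ ↦ (3, 2, 2, 5, 2)
  λ_20+ρ ↦ (3, 2, 2, 5, 2)
  λ_21+ρ ↦ (3, 2, 2, 5, 2)

Partition of {1..21} into 6 W_23-dot-orbits:

[[1, 2, 5, 11], [3, 9, 19, 20, 21], [4, 8, 10, 12, 15], [6, 7, 14, 17], [13, 16], [18]]


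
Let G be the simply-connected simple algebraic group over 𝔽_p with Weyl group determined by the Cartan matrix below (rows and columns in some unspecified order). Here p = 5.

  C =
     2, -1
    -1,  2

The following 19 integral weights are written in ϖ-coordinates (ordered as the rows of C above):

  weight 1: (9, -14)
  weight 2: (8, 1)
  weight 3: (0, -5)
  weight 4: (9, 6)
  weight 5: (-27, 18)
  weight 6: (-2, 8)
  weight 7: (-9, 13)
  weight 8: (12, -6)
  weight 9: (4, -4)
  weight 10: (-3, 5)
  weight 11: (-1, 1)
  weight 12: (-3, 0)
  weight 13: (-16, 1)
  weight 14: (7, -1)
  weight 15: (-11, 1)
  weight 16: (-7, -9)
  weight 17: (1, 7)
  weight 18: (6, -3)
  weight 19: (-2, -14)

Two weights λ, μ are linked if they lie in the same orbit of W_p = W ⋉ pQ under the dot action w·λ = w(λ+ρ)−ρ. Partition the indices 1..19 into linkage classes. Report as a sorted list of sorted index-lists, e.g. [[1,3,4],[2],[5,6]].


C ↔ A_2 under row/col permutation; |W(A_2)| = 6.

Each λ_j+ρ reduced to Ā_5; 2-tuples below use C's row order:

  λ_1 → (2, 3)
  λ_2 → (1, 3)
  λ_3 → (3, 1)
  λ_4 → (3, 0)
  λ_5 → (1, 1)
  λ_6 → (3, 1)
  λ_7 → (3, 1)
  λ_8 → (3, 0)
  λ_9 → (2, 3)
  λ_10 → (1, 3)
  λ_11 → (0, 2)
  λ_12 → (1, 1)
  λ_13 → (0, 2)
  λ_14 → (2, 3)
  λ_15 → (3, 0)
  λ_16 → (3, 1)
  λ_17 → (3, 0)
  λ_18 → (3, 0)
  λ_19 → (1, 1)

6 distinct reps among the 19 weights ⇒ 6 W_5-linkage classes:

[[1, 9, 14], [2, 10], [3, 6, 7, 16], [4, 8, 15, 17, 18], [5, 12, 19], [11, 13]]


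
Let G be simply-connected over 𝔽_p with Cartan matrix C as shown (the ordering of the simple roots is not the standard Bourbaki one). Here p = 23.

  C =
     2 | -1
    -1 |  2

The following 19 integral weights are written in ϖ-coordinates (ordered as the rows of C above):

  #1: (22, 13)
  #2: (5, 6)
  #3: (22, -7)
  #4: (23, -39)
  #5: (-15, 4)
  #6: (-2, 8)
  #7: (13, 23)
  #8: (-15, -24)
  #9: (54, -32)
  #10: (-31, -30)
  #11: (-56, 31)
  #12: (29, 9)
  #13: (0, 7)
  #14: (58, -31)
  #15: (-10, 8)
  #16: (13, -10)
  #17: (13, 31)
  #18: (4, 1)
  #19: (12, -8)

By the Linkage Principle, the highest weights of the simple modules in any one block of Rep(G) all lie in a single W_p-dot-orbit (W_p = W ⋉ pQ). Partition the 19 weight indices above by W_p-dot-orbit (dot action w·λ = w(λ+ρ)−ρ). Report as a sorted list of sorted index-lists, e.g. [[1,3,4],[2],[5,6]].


Cartan matrix: type A_2 (|W|=6); un-permuting the 2 rows.

Ā_23 reps of the 19 weights (A_2, coords as presented):

  1: (9, 0);  2: (6, 7);  3: (17, 6);  4: (1, 8);  5: (5, 9);  6: (1, 8);  7: (1, 8);  8: (9, 0);  9: (1, 8);  10: (6, 7);  11: (9, 0);  12: (6, 7);  13: (1, 8);  14: (6, 7);  15: (9, 0);  16: (5, 9);  17: (9, 0);  18: (5, 2);  19: (6, 7)

The 19 indices split into 6 linkage classes (same alcove rep ⇔ same W_23-dot-orbit):

[[1, 8, 11, 15, 17], [2, 10, 12, 14, 19], [3], [4, 6, 7, 9, 13], [5, 16], [18]]


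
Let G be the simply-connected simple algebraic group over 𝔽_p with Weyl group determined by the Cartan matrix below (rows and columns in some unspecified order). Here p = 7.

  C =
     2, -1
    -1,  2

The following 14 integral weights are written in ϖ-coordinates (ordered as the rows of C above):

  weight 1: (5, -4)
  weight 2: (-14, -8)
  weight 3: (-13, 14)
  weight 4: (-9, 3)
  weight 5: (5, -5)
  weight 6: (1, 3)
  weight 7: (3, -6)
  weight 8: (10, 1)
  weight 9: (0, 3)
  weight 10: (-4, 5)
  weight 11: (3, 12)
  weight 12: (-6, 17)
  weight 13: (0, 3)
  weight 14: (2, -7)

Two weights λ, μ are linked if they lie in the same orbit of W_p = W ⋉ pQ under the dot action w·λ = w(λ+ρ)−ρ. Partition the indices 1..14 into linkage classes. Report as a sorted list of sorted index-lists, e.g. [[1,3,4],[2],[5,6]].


A_2 Cartan matrix, 2 simple roots permuted; ρ=(1,1).

λ_j+ρ reflected into Ā_7 (⟨·,θ^∨⟩≤7); 2-tuples as given:

  [1] (3, 3)
  [2] (0, 6)
  [3] (1, 4)
  [4] (3, 3)
  [5] (2, 4)
  [6] (2, 4)
  [7] (1, 4)
  [8] (1, 4)
  [9] (1, 4)
  [10] (3, 3)
  [11] (3, 3)
  [12] (2, 4)
  [13] (1, 4)
  [14] (3, 3)

Linkage partition of the 14 weights (4 classes, p=7):

[[1, 4, 10, 11, 14], [2], [3, 7, 8, 9, 13], [5, 6, 12]]


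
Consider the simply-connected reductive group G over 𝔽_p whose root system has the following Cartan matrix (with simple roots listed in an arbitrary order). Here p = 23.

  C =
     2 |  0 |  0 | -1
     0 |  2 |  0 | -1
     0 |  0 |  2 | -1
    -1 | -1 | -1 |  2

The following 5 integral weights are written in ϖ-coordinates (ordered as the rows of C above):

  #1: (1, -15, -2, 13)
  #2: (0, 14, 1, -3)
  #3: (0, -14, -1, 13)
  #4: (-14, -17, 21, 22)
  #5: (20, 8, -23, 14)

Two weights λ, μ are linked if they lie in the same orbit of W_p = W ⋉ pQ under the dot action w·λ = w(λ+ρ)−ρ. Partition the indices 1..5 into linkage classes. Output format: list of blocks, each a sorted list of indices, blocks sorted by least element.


C ↔ D_4 under row/col permutation; |W(D_4)| = 192.

λ_j+ρ reflected into Ā_23 (⟨·,θ^∨⟩≤23); 4-tuples as given:

  [1] (1, 13, 0, 1) · [2] (1, 13, 0, 1) · [3] (1, 13, 0, 1) · [4] (9, 6, 0, 1) · [5] (1, 13, 0, 1)

The 5 indices split into 2 linkage classes (same alcove rep ⇔ same W_23-dot-orbit):

[[1, 2, 3, 5], [4]]


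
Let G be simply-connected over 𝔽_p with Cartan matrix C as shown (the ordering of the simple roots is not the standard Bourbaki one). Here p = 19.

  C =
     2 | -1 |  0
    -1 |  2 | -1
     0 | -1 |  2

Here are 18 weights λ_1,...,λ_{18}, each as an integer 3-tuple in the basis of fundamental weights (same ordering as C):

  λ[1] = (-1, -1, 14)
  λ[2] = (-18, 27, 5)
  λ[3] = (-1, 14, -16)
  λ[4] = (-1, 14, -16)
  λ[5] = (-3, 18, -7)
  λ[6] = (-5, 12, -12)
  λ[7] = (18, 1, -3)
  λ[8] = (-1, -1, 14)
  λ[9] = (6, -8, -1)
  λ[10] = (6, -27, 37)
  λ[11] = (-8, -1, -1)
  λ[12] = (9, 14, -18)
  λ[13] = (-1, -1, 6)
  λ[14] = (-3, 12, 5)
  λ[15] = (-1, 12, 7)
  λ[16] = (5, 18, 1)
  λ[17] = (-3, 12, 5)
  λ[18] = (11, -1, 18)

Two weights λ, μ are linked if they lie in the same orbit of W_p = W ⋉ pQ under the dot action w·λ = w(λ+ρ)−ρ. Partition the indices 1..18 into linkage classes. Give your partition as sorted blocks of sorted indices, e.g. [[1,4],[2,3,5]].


Dynkin diagram of C (from the 4 off-diagonal −1 entries): A_3.

W_19-reps of the 18 weights in Ā_19 (same 3-coord order as C):

  [1] (0, 0, 15);  [2] (2, 2, 9);  [3] (0, 0, 15);  [4] (0, 0, 15);  [5] (2, 11, 6);  [6] (2, 2, 9);  [7] (17, 0, 0);  [8] (0, 0, 15);  [9] (0, 0, 7);  [10] (0, 0, 7);  [11] (0, 0, 7);  [12] (2, 2, 9);  [13] (0, 0, 7);  [14] (2, 11, 6);  [15] (2, 11, 6);  [16] (2, 11, 6);  [17] (2, 11, 6);  [18] (0, 0, 7)

Grouping the 18 weights by Ā_19-representative: 5 linkage classes.

[[1, 3, 4, 8], [2, 6, 12], [5, 14, 15, 16, 17], [7], [9, 10, 11, 13, 18]]


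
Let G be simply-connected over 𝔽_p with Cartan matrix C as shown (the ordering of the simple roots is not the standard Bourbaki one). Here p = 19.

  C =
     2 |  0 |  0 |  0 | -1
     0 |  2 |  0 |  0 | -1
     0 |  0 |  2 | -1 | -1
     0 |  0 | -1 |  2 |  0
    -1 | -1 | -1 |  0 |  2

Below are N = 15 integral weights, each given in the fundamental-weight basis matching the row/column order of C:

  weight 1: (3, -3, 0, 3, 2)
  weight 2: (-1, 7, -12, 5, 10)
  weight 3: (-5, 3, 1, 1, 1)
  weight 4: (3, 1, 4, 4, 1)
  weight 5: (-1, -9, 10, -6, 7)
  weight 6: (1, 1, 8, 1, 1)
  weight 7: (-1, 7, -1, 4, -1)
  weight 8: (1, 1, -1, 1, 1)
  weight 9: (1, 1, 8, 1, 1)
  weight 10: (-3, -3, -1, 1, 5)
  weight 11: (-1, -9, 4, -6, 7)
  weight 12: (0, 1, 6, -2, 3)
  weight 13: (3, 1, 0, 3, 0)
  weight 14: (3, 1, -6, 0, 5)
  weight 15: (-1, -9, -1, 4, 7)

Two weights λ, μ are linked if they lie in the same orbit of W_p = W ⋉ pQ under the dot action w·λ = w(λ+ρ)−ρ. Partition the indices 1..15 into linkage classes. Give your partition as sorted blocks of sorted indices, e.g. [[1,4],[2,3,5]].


Dynkin diagram of C (from the 8 off-diagonal −1 entries): D_5.

Folding the 15 weights λ_j+ρ into Ā_19 (reps in the given 5-coord order):

  λ_1 → (4, 2, 1, 4, 1)
  λ_2 → (0, 8, 0, 5, 0)
  λ_3 → (2, 2, 0, 2, 2)
  λ_4 → (4, 2, 1, 4, 1)
  λ_5 → (0, 8, 0, 5, 0)
  λ_6 → (2, 2, 0, 2, 2)
  λ_7 → (0, 8, 0, 5, 0)
  λ_8 → (2, 2, 0, 2, 2)
  λ_9 → (2, 2, 0, 2, 2)
  λ_10 → (2, 2, 0, 2, 2)
  λ_11 → (0, 8, 0, 5, 0)
  λ_12 → (1, 2, 1, 1, 4)
  λ_13 → (4, 2, 1, 4, 1)
  λ_14 → (4, 2, 1, 4, 1)
  λ_15 → (0, 8, 0, 5, 0)

These 15 weights hit 4 W_19-dot-orbits; sizes (4, 5, 5, 1):

[[1, 4, 13, 14], [2, 5, 7, 11, 15], [3, 6, 8, 9, 10], [12]]


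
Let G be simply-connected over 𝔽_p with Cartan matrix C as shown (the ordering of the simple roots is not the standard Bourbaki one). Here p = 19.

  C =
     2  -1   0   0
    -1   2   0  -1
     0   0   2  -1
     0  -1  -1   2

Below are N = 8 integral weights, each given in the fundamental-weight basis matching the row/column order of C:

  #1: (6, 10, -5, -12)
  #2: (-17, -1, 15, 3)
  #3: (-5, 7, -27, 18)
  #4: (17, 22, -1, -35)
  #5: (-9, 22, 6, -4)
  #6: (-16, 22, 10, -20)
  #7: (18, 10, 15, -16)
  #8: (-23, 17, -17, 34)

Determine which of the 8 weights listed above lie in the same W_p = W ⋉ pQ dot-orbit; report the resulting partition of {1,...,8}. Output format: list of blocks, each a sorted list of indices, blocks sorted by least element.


C ↔ A_4 under row/col permutation; |W(A_4)| = 120.

Alcove-folded reps (p=19, 8 weights, presented ϖ-order):

  λ_1+ρ ↦ (3, 4, 11, 0)
  λ_2+ρ ↦ (1, 3, 3, 12)
  λ_3+ρ ↦ (3, 4, 11, 0)
  λ_4+ρ ↦ (0, 11, 3, 1)
  λ_5+ρ ↦ (0, 11, 3, 1)
  λ_6+ρ ↦ (0, 11, 4, 0)
  λ_7+ρ ↦ (3, 4, 11, 0)
  λ_8+ρ ↦ (1, 3, 3, 12)

Partition of {1..8} into 4 W_19-dot-orbits:

[[1, 3, 7], [2, 8], [4, 5], [6]]


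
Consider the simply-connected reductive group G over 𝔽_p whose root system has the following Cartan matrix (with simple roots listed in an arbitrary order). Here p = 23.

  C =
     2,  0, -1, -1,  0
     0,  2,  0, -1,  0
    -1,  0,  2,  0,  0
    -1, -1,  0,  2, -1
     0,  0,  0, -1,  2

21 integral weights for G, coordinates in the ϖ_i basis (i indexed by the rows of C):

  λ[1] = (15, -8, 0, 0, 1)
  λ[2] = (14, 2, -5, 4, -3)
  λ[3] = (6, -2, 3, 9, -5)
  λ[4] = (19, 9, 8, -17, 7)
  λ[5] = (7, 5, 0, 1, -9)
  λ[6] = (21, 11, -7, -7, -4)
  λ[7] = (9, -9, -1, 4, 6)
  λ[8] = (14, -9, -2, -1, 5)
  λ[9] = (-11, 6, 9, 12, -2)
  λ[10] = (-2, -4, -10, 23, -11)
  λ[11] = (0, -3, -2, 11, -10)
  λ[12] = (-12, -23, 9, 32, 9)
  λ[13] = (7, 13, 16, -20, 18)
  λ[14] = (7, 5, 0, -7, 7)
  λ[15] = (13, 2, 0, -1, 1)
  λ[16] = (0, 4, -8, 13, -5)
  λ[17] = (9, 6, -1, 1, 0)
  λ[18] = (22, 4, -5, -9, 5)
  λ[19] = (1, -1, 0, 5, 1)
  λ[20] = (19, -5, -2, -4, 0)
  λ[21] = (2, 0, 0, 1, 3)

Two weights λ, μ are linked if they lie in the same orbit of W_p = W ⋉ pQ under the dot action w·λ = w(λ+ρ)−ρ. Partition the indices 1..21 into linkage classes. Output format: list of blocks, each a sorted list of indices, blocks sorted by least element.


C ↔ D_5 under row/col permutation; |W(D_5)| = 1920.

Each λ_j+ρ reduced to Ā_23; 5-tuples below use C's row order:

  λ_1+ρ ↦ (3, 1, 1, 2, 4)
  λ_2+ρ ↦ (3, 3, 1, 0, 2)
  λ_3+ρ ↦ (3, 1, 1, 2, 4)
  λ_4+ρ ↦ (2, 0, 1, 6, 2)
  λ_5+ρ ↦ (2, 0, 1, 6, 2)
  λ_6+ρ ↦ (3, 1, 1, 2, 4)
  λ_7+ρ ↦ (1, 5, 0, 3, 4)
  λ_8+ρ ↦ (2, 0, 1, 6, 2)
  λ_9+ρ ↦ (1, 7, 0, 2, 1)
  λ_10+ρ ↦ (0, 2, 1, 1, 9)
  λ_11+ρ ↦ (0, 2, 1, 1, 9)
  λ_12+ρ ↦ (1, 7, 0, 2, 1)
  λ_13+ρ ↦ (3, 3, 1, 0, 2)
  λ_14+ρ ↦ (2, 0, 1, 6, 2)
  λ_15+ρ ↦ (3, 3, 1, 0, 2)
  λ_16+ρ ↦ (1, 5, 0, 3, 4)
  λ_17+ρ ↦ (1, 7, 0, 2, 1)
  λ_18+ρ ↦ (3, 3, 1, 0, 2)
  λ_19+ρ ↦ (2, 0, 1, 6, 2)
  λ_20+ρ ↦ (3, 1, 1, 2, 4)
  λ_21+ρ ↦ (3, 1, 1, 2, 4)

The 21 indices split into 6 linkage classes (same alcove rep ⇔ same W_23-dot-orbit):

[[1, 3, 6, 20, 21], [2, 13, 15, 18], [4, 5, 8, 14, 19], [7, 16], [9, 12, 17], [10, 11]]
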